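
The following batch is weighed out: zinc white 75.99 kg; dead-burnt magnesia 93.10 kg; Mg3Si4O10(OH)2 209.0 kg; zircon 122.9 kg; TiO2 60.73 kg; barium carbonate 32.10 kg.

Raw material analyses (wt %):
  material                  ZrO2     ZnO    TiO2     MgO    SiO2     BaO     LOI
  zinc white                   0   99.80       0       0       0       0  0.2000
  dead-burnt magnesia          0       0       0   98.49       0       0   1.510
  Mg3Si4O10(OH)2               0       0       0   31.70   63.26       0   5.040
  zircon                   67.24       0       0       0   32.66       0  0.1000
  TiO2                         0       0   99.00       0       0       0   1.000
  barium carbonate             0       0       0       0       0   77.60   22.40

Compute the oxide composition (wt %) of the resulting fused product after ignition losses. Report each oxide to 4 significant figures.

In-progress results are shown (rounded to four significant figures) on the page. The working math holds full float precision from start to finish — exactly one rounding lands on every reported figure; all derived quantities (the six compositions, totals, ignition loss, yield, net glass mass) are computed from the weighed amounts for 573.8 kg of glass in full float precision, as quoted within question or answer.
Oxide masses out of the charge:
  ZrO2: 122.9·0.6724 = 82.64 kg
  ZnO: 75.99·0.9980 = 75.84 kg
  TiO2: 60.73·0.9900 = 60.12 kg
  MgO: 93.10·0.9849 + 209.0·0.3170 = 157.9 kg
  SiO2: 209.0·0.6326 + 122.9·0.3266 = 172.4 kg
  BaO: 32.10·0.7760 = 24.91 kg
LOI: 75.99·0.002000 + 93.10·0.01510 + 209.0·0.05040 + 122.9·0.001000 + 60.73·0.01000 + 32.10·0.2240 = 20.01 kg
Resulting glass, batch − LOI: 593.8 − 20.01 = 573.8 kg (matching Σ of the oxides)
wt %: oxide over glass, times 100

Glass mass = 573.8 kg (batch 593.8 − LOI 20.01).
Composition: ZrO2 14.40%, ZnO 13.22%, TiO2 10.48%, MgO 27.53%, SiO2 30.04%, BaO 4.341%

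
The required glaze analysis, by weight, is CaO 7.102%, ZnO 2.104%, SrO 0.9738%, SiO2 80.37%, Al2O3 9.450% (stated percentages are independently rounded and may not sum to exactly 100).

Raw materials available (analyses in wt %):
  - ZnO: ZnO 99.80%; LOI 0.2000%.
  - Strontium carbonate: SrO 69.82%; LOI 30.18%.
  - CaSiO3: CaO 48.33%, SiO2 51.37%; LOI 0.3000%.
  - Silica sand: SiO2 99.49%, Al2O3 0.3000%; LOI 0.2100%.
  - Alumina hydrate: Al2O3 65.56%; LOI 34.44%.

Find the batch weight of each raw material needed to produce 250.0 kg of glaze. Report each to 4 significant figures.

Batch per 250.0 kg glaze:
  ZnO: 5.271 kg
  Strontium carbonate: 3.487 kg
  CaSiO3: 36.74 kg
  Silica sand: 183.0 kg
  Alumina hydrate: 35.20 kg
Total batch = 263.7 kg; LOI loss = 13.68 kg; yield = 94.81%

All arithmetic maintains full float precision at each step. Mid-chain values are printed, rounded to four significant digits, between the steps — a single rounding completes every reported figure. The derived quantities are carried at full float precision (ignition loss, net glass mass, the five compositions, the totals, yield) from the weighed amounts on 250.0 kg of glass, as given in the problem or the answer.
Oxide mass targets, per 250.0 kg glaze:
  CaO: 7.102% × 250.0 = 17.76 kg
  ZnO: 2.104% × 250.0 = 5.260 kg
  SrO: 0.9738% × 250.0 = 2.434 kg
  SiO2: 80.37% × 250.0 = 200.9 kg
  Al2O3: 9.450% × 250.0 = 23.62 kg
Sums-versus-targets review on the weights just shown, per the basis as stated (sums match the target masses modulo rounding of the values):
  CaO: 36.74·0.4833 = 17.76 kg (target 17.76 kg)
  ZnO: 5.271·0.9980 = 5.260 kg (target 5.260 kg)
  SrO: 3.487·0.6982 = 2.435 kg (target 2.434 kg)
  SiO2: 36.74·0.5137 + 183.0·0.9949 = 200.9 kg (target 200.9 kg)
  Al2O3: 183.0·0.003000 + 35.20·0.6556 = 23.63 kg (target 23.62 kg)
Consistency of the glass mass: the batch minus its LOI: 250.0 kg (oxide target masses add up to 250.0 kg; with the basis standing at 250.0 kg — differing by rounding only).
Batch grand total — Σ batch = 263.7 kg; LOI removed, Σ of batch·LOI: 13.68 kg; glass ÷ batch gives a yield of 94.81%.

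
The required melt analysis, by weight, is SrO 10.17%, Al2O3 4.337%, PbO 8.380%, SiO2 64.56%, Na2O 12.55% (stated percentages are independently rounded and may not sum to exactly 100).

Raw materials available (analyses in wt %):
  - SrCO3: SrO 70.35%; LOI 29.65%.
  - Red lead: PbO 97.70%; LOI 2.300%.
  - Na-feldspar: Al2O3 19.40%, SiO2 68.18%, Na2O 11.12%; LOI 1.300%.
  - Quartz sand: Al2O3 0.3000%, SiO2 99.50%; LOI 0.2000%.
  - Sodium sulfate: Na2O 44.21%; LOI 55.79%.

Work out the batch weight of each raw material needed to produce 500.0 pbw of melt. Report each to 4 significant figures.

Values along the way are displayed rounded to four significant figures when written out; the whole derivation keeps exact precision all the way through — each reported figure is rounded once only — all derived quantities (the five compositions, yield, the totals, LOI, glass mass) are recomputed starting from the weights per 500.0 pbw of glass in full precision, as written in either problem or answer.
Target masses of each oxide per 500.0 pbw melt:
  SrO: 10.17% × 500.0 = 50.85 pbw
  Al2O3: 4.337% × 500.0 = 21.68 pbw
  PbO: 8.380% × 500.0 = 41.90 pbw
  SiO2: 64.56% × 500.0 = 322.8 pbw
  Na2O: 12.55% × 500.0 = 62.75 pbw
Verifying the oxide balance on the weights just shown, versus the basis set out (every target is met by its sum up to rounding of the answer):
  SrO: 72.28·0.7035 = 50.85 pbw (target 50.85 pbw)
  Al2O3: 107.9·0.1940 + 250.5·0.003000 = 21.68 pbw (target 21.68 pbw)
  PbO: 42.89·0.9770 = 41.90 pbw (target 41.90 pbw)
  SiO2: 107.9·0.6818 + 250.5·0.9950 = 322.8 pbw (target 322.8 pbw)
  Na2O: 107.9·0.1112 + 114.8·0.4421 = 62.75 pbw (target 62.75 pbw)
Glass-mass sanity pass: the batch minus its LOI: 500.0 pbw (the Σ of target masses is 500.0 pbw; stated basis 500.0 pbw — any gap is answer rounding).
Total batch = Σ batch = 588.4 pbw; LOI loss = Σ batch·LOI = 88.37 pbw; yield, glass over the total, = 84.98%.

Batch per 500.0 pbw melt:
  SrCO3: 72.28 pbw
  Red lead: 42.89 pbw
  Na-feldspar: 107.9 pbw
  Quartz sand: 250.5 pbw
  Sodium sulfate: 114.8 pbw
Total batch = 588.4 pbw; LOI loss = 88.37 pbw; yield = 84.98%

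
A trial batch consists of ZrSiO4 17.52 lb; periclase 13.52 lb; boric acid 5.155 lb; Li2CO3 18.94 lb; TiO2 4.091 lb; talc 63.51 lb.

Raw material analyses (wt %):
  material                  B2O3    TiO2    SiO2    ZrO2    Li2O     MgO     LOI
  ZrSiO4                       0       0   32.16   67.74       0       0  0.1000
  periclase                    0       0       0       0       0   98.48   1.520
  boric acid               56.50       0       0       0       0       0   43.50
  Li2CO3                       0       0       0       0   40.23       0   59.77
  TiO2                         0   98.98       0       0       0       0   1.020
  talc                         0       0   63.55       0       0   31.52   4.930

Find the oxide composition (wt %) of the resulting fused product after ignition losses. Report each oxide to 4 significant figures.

Each numeric step holds exact precision from start to finish — in-progress results are shown (rounded to 4 significant digits) across the worked steps; each reported figure is rounded just once — derived quantities, which include net glass mass, six oxide percentages, LOI, totals, the yield, are recomputed in full float precision, precisely as stated by either problem or answer, starting from the weights per 105.8 lb of glass.
Oxide-by-oxide delivered mass:
  B2O3: 5.155·0.5650 = 2.913 lb
  TiO2: 4.091·0.9898 = 4.049 lb
  SiO2: 17.52·0.3216 + 63.51·0.6355 = 46.00 lb
  ZrO2: 17.52·0.6774 = 11.87 lb
  Li2O: 18.94·0.4023 = 7.620 lb
  MgO: 13.52·0.9848 + 63.51·0.3152 = 33.33 lb
LOI: 17.52·0.001000 + 13.52·0.01520 + 5.155·0.4350 + 18.94·0.5977 + 4.091·0.01020 + 63.51·0.04930 = 16.96 lb
batch − LOI leaves glass = 122.7 − 16.96 = 105.8 lb (= the summed oxide contributions)
wt %: oxide over glass, times 100

Glass mass = 105.8 lb (batch 122.7 − LOI 16.96).
Composition: B2O3 2.753%, TiO2 3.828%, SiO2 43.48%, ZrO2 11.22%, Li2O 7.203%, MgO 31.51%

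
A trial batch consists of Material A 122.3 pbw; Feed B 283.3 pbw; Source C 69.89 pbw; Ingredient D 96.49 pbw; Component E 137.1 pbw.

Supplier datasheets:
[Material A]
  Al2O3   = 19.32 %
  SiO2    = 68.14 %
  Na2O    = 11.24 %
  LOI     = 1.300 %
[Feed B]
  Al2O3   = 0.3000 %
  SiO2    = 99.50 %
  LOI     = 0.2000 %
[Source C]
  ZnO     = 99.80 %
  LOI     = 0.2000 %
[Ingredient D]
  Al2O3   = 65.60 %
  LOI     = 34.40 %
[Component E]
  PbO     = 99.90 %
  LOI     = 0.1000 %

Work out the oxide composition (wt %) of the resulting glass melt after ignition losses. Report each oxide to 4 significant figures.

Glass mass = 673.5 pbw (batch 709.1 − LOI 35.63).
Composition: ZnO 10.36%, Al2O3 13.03%, SiO2 54.23%, PbO 20.34%, Na2O 2.041%

Every computation maintains full precision at all times — mid-chain values appear, with 4-significant-figure rounding, alongside each step. Each reported number includes exactly one rounding; derived quantities, which include totals, the five compositions, net glass mass, yield, ignition loss, are computed at full float precision, as they appear in the question or the answer, starting from the weights on 673.5 pbw of glass.
Delivered oxide masses:
  ZnO: 69.89·0.9980 = 69.75 pbw
  Al2O3: 122.3·0.1932 + 283.3·0.003000 + 96.49·0.6560 = 87.78 pbw
  SiO2: 122.3·0.6814 + 283.3·0.9950 = 365.2 pbw
  PbO: 137.1·0.9990 = 137.0 pbw
  Na2O: 122.3·0.1124 = 13.75 pbw
LOI: 122.3·0.01300 + 283.3·0.002000 + 69.89·0.002000 + 96.49·0.3440 + 137.1·0.001000 = 35.63 pbw
Resulting glass, batch − LOI: 709.1 − 35.63 = 673.5 pbw (= the summed oxide contributions)
oxide / glass × 100 gives the wt %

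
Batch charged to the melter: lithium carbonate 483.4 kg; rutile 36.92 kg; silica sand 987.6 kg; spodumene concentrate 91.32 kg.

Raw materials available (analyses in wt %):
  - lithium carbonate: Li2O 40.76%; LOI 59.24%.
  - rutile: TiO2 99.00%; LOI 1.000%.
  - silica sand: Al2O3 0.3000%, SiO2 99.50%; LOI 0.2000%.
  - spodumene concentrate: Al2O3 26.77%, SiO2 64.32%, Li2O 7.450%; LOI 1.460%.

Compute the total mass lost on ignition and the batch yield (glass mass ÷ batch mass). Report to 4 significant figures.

Every computation maintains full precision in all steps. In-progress results are printed with 4-significant-figure rounding on the page. A single rounding yields each reported value — the derived quantities are re-derived from the batch weights per 1309 kg of glass in exact precision (ignition loss, the four compositions, totals, glass mass, yield), as written in problem or answer.
LOI of each material in turn:
  lithium carbonate: 483.4 × 0.5924 = 286.4 kg
  rutile: 36.92 × 0.01000 = 0.3692 kg
  silica sand: 987.6 × 0.002000 = 1.975 kg
  spodumene concentrate: 91.32 × 0.01460 = 1.333 kg
Total LOI = 290.0 kg
Glass = batch − LOI = 1599 − 290.0 = 1309 kg

LOI loss = 290.0 kg; glass = 1309 kg; yield = 81.86%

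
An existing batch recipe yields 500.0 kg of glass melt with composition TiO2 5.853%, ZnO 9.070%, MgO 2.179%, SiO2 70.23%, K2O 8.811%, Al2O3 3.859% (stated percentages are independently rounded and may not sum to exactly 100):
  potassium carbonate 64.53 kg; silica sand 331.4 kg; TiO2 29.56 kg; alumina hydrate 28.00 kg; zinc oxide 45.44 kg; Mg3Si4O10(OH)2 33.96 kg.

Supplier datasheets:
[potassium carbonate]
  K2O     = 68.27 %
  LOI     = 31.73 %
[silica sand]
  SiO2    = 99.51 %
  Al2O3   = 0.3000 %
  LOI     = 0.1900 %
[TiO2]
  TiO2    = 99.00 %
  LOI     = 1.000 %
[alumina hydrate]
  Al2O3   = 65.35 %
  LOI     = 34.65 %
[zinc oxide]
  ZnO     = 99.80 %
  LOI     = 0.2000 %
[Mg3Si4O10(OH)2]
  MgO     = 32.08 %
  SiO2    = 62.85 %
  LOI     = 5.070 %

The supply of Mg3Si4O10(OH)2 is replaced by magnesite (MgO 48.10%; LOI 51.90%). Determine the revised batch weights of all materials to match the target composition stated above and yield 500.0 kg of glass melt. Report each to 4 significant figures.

The whole derivation runs at full float precision in every operation. In-progress results appear, rounded to 4 significant figures, on the page; a single rounding completes every reported value — the derived quantities (six oxide percentages, the totals, the yield, ignition loss, net glass mass) are rebuilt at exact precision from the batch weights per 500.0 kg of glass, as they appear in the problem or answer text.
Target oxide masses per 500.0 kg glass melt:
  TiO2: 5.853% × 500.0 = 29.26 kg
  ZnO: 9.070% × 500.0 = 45.35 kg
  MgO: 2.179% × 500.0 = 10.90 kg
  SiO2: 70.23% × 500.0 = 351.2 kg
  K2O: 8.811% × 500.0 = 44.06 kg
  Al2O3: 3.859% × 500.0 = 19.30 kg
Per-oxide balance check per the reported batch figures, relative to the basis at hand (delivered sums recover each target exact up to rounding of places):
  TiO2: 29.56·0.9900 = 29.26 kg (target 29.26 kg)
  ZnO: 45.44·0.9980 = 45.35 kg (target 45.35 kg)
  MgO: 22.65·0.4810 = 10.89 kg (target 10.90 kg)
  SiO2: 352.9·0.9951 = 351.2 kg (target 351.2 kg)
  K2O: 64.53·0.6827 = 44.05 kg (target 44.06 kg)
  Al2O3: 352.9·0.003000 + 27.91·0.6535 = 19.30 kg (target 19.30 kg)
Consistency of the glass mass: the batch minus its LOI: 500.0 kg (per-oxide target masses sum to 500.0 kg; versus the stated basis of 500.0 kg — rounding explains the deltas).
Summing the batch: Σ batch = 543.0 kg; loss to ignition Σ batch·LOI = 42.96 kg; yield = glass ÷ total batch = 92.09%.

Revised batch per 500.0 kg glass melt:
  potassium carbonate: 64.53 kg
  silica sand: 352.9 kg
  TiO2: 29.56 kg
  alumina hydrate: 27.91 kg
  zinc oxide: 45.44 kg
  magnesite: 22.65 kg
Total batch = 543.0 kg; LOI loss = 42.96 kg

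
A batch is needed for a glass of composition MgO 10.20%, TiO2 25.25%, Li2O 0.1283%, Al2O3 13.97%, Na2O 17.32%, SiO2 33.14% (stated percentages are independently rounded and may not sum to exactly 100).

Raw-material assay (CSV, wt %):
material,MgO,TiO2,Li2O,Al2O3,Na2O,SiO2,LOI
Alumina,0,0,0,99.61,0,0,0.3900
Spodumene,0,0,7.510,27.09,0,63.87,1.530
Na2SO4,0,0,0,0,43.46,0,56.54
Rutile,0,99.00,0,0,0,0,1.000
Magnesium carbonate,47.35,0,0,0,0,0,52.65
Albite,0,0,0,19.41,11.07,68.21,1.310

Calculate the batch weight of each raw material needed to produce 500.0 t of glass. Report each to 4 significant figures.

The working math keeps full float precision at every stage. Mid-chain values appear, rounded to four significant digits, in the printout. Every reported figure is rounded once only — derived quantities (the six compositions, the yield, ignition loss, the totals, glass mass) are re-derived in exact precision from the batch weights for 500.0 t of glass precisely as stated by the problem or the answer.
Target masses of each oxide per 500.0 t glass:
  MgO: 10.20% × 500.0 = 51.00 t
  TiO2: 25.25% × 500.0 = 126.2 t
  Li2O: 0.1283% × 500.0 = 0.6415 t
  Al2O3: 13.97% × 500.0 = 69.85 t
  Na2O: 17.32% × 500.0 = 86.60 t
  SiO2: 33.14% × 500.0 = 165.7 t
Oxide-by-oxide audit using the reported weights, at the basis given (summed amounts equal target values once rounding is allowed for):
  MgO: 107.7·0.4735 = 51.00 t (target 51.00 t)
  TiO2: 127.5·0.9900 = 126.2 t (target 126.2 t)
  Li2O: 8.542·0.07510 = 0.6415 t (target 0.6415 t)
  Al2O3: 22.02·0.9961 + 8.542·0.2709 + 234.9·0.1941 = 69.84 t (target 69.85 t)
  Na2O: 139.4·0.4346 + 234.9·0.1107 = 86.59 t (target 86.60 t)
  SiO2: 8.542·0.6387 + 234.9·0.6821 = 165.7 t (target 165.7 t)
The glass-mass cross-check: total charge less LOI = 500.0 t (oxide target masses add up to 500.0 t; versus the stated basis of 500.0 t — any gap is answer rounding).
Whole-batch sum: Σ batch = 640.1 t; LOI loss = Σ batch·LOI = 140.1 t; yield, glass over the total, = 78.11%.

Batch per 500.0 t glass:
  Alumina: 22.02 t
  Spodumene: 8.542 t
  Na2SO4: 139.4 t
  Rutile: 127.5 t
  Magnesium carbonate: 107.7 t
  Albite: 234.9 t
Total batch = 640.1 t; LOI loss = 140.1 t; yield = 78.11%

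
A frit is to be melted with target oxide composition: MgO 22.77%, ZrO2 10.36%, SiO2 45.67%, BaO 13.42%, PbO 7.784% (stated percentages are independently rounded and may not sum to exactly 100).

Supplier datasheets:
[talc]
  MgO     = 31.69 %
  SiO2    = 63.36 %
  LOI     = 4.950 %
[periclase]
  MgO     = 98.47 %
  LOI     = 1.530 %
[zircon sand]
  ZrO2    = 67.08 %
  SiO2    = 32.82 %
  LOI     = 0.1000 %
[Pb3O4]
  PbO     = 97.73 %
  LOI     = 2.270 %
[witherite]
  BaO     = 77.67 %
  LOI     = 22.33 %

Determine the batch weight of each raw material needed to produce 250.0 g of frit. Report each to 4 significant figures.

The whole derivation maintains full precision in all steps; in-progress results are shown with 4-significant-figure rounding in the printout — a single rounding completes each reported number. Derived quantities (the totals, five oxide percentages, ignition loss, the yield, net glass mass) are re-derived in exact precision from the batch weights on 250.0 g of glass as they appear in the problem or answer text.
Target oxide masses per 250.0 g frit:
  MgO: 22.77% × 250.0 = 56.92 g
  ZrO2: 10.36% × 250.0 = 25.90 g
  SiO2: 45.67% × 250.0 = 114.2 g
  BaO: 13.42% × 250.0 = 33.55 g
  PbO: 7.784% × 250.0 = 19.46 g
Verifying the oxide balance with the batch weights as given, at the basis given (sums match the target masses up to rounding of the answer):
  MgO: 160.2·0.3169 + 6.253·0.9847 = 56.92 g (target 56.92 g)
  ZrO2: 38.61·0.6708 = 25.90 g (target 25.90 g)
  SiO2: 160.2·0.6336 + 38.61·0.3282 = 114.2 g (target 114.2 g)
  BaO: 43.20·0.7767 = 33.55 g (target 33.55 g)
  PbO: 19.91·0.9773 = 19.46 g (target 19.46 g)
Glass mass check: whole batch net of LOI = 250.0 g (the targets, summed, come to 250.0 g; basis as stated: 250.0 g — differing by rounding only).
Adding the batch up: Σ batch = 268.2 g; LOI loss = Σ batch·LOI = 18.16 g; yield: glass divided by total = 93.23%.

Batch per 250.0 g frit:
  talc: 160.2 g
  periclase: 6.253 g
  zircon sand: 38.61 g
  Pb3O4: 19.91 g
  witherite: 43.20 g
Total batch = 268.2 g; LOI loss = 18.16 g; yield = 93.23%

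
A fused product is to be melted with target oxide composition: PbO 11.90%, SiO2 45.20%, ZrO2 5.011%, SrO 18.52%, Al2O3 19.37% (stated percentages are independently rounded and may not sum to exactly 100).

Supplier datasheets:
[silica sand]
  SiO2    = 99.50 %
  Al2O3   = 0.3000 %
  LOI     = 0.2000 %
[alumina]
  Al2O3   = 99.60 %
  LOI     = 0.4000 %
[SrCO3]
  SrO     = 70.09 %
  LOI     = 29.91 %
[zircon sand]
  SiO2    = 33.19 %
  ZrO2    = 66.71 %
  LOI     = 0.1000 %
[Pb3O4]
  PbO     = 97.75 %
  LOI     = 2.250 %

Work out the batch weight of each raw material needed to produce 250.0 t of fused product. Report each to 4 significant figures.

Batch per 250.0 t fused product:
  silica sand: 107.3 t
  alumina: 48.30 t
  SrCO3: 66.06 t
  zircon sand: 18.78 t
  Pb3O4: 30.43 t
Total batch = 270.9 t; LOI loss = 20.87 t; yield = 92.30%

In-progress results are shown rounded to four significant digits between the steps; all arithmetic holds exact precision from start to finish — every reported figure is rounded exactly once. The derived quantities (glass mass, ignition loss, yield, the five compositions, totals) are computed from the batch weights per 250.0 t of glass in full precision as given in the problem or the answer.
Oxide-by-oxide targets in 250.0 t fused product:
  PbO: 11.90% × 250.0 = 29.75 t
  SiO2: 45.20% × 250.0 = 113.0 t
  ZrO2: 5.011% × 250.0 = 12.53 t
  SrO: 18.52% × 250.0 = 46.30 t
  Al2O3: 19.37% × 250.0 = 48.42 t
Mass-balance tally per oxide from the weights as reported, against the basis in use (each sum matches its target mass exact up to rounding of places):
  PbO: 30.43·0.9775 = 29.75 t (target 29.75 t)
  SiO2: 107.3·0.9950 + 18.78·0.3319 = 113.0 t (target 113.0 t)
  ZrO2: 18.78·0.6671 = 12.53 t (target 12.53 t)
  SrO: 66.06·0.7009 = 46.30 t (target 46.30 t)
  Al2O3: 107.3·0.003000 + 48.30·0.9960 = 48.43 t (target 48.42 t)
Glass-mass sanity pass: whole batch net of LOI = 250.0 t (the targets, summed, come to 250.0 t; the stated basis being 250.0 t — gaps are rounding artifacts).
Summing the batch: Σ batch = 270.9 t; Σ batch·LOI gives LOI loss = 20.87 t; yield = glass ÷ total batch = 92.30%.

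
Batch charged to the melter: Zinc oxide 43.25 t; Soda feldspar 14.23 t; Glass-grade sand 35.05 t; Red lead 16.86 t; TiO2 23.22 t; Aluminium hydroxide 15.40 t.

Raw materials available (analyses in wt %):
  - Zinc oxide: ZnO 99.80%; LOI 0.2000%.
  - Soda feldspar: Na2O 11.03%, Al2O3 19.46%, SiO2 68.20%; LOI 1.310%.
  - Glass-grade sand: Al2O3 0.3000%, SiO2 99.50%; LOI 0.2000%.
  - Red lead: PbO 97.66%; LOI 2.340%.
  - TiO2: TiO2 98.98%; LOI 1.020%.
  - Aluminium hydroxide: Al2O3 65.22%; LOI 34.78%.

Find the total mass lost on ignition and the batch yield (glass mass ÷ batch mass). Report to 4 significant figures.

Intermediates are displayed, rounded to four significant figures, when written out. All arithmetic runs at exact precision from start to finish. Every reported result takes just one rounding; all derived quantities are rebuilt using the weight values on 141.7 t of glass in exact precision (the six compositions, ignition loss, glass mass, totals, yield), as set out in the problem or the answer.
Each material's LOI contribution:
  Zinc oxide: 43.25 × 0.002000 = 0.08650 t
  Soda feldspar: 14.23 × 0.01310 = 0.1864 t
  Glass-grade sand: 35.05 × 0.002000 = 0.07010 t
  Red lead: 16.86 × 0.02340 = 0.3945 t
  TiO2: 23.22 × 0.01020 = 0.2368 t
  Aluminium hydroxide: 15.40 × 0.3478 = 5.356 t
Total LOI = 6.331 t
Glass = batch − LOI = 148.0 − 6.331 = 141.7 t

LOI loss = 6.331 t; glass = 141.7 t; yield = 95.72%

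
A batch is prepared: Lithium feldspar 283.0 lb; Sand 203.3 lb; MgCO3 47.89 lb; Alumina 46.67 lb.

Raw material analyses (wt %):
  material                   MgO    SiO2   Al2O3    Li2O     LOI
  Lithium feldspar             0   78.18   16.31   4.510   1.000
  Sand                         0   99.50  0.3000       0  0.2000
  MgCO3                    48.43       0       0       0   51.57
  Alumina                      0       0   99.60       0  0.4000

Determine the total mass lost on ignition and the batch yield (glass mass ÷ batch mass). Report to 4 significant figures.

The whole derivation maintains full precision in every operation; intermediates are displayed (rounded to four significant digits) alongside each step — each reported value is rounded just once. All derived quantities are re-derived using the weight values on 552.7 lb of glass in exact precision (yield, glass mass, the totals, four oxide percentages, LOI) as written in the problem or the answer.
Each material's LOI contribution:
  Lithium feldspar: 283.0 × 0.01000 = 2.830 lb
  Sand: 203.3 × 0.002000 = 0.4066 lb
  MgCO3: 47.89 × 0.5157 = 24.70 lb
  Alumina: 46.67 × 0.004000 = 0.1867 lb
Total LOI = 28.12 lb
Glass = batch − LOI = 580.9 − 28.12 = 552.7 lb

LOI loss = 28.12 lb; glass = 552.7 lb; yield = 95.16%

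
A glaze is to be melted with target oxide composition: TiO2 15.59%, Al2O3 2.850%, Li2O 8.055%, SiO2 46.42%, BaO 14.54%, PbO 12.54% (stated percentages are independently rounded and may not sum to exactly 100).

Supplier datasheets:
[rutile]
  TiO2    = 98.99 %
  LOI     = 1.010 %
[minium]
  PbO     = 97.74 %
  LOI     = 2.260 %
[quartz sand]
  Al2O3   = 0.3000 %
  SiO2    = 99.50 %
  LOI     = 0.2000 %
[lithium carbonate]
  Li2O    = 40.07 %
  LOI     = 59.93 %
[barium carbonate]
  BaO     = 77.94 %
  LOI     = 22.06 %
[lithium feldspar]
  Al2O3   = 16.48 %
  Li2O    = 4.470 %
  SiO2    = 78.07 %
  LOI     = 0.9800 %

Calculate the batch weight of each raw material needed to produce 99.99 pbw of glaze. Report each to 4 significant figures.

Values along the way are shown, rounded to four significant digits, as written. The whole derivation keeps exact precision in all steps — every reported number takes just one rounding — the derived quantities are carried starting from the weights for 99.99 pbw of glass in exact precision (six oxide percentages, the totals, LOI, yield, net glass mass) as written in the problem or answer text.
Oxide mass targets, per 99.99 pbw glaze:
  TiO2: 15.59% × 99.99 = 15.59 pbw
  Al2O3: 2.850% × 99.99 = 2.850 pbw
  Li2O: 8.055% × 99.99 = 8.054 pbw
  SiO2: 46.42% × 99.99 = 46.42 pbw
  BaO: 14.54% × 99.99 = 14.54 pbw
  PbO: 12.54% × 99.99 = 12.54 pbw
Sums-versus-targets review with the batch weights as given, under the basis named above (every target is met by its sum net of answer rounding effects):
  TiO2: 15.75·0.9899 = 15.59 pbw (target 15.59 pbw)
  Al2O3: 33.56·0.003000 + 16.68·0.1648 = 2.850 pbw (target 2.850 pbw)
  Li2O: 18.24·0.4007 + 16.68·0.04470 = 8.054 pbw (target 8.054 pbw)
  SiO2: 33.56·0.9950 + 16.68·0.7807 = 46.41 pbw (target 46.42 pbw)
  BaO: 18.65·0.7794 = 14.54 pbw (target 14.54 pbw)
  PbO: 12.83·0.9774 = 12.54 pbw (target 12.54 pbw)
Consistency of the glass mass: the batch minus its LOI: 99.98 pbw (per-oxide target masses sum to 99.99 pbw; stated basis 99.99 pbw — rounding explains the deltas).
Summing the batch: Σ batch = 115.7 pbw; Σ batch·LOI gives LOI loss = 15.73 pbw; the yield ratio, glass ÷ batch: 86.41%.

Batch per 99.99 pbw glaze:
  rutile: 15.75 pbw
  minium: 12.83 pbw
  quartz sand: 33.56 pbw
  lithium carbonate: 18.24 pbw
  barium carbonate: 18.65 pbw
  lithium feldspar: 16.68 pbw
Total batch = 115.7 pbw; LOI loss = 15.73 pbw; yield = 86.41%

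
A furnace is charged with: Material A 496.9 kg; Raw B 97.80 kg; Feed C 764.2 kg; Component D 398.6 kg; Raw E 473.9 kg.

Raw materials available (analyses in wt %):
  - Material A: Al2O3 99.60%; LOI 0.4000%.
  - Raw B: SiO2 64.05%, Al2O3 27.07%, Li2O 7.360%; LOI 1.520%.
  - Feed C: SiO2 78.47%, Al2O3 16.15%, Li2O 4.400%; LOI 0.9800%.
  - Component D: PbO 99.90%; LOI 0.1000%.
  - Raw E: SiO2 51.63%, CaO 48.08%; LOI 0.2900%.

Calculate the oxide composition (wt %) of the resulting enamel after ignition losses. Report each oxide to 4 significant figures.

Mid-chain values are displayed (rounded to four significant digits) in the printout. All arithmetic keeps exact precision end to end — each reported figure takes just one rounding — the derived quantities, which include the yield, the totals, LOI, glass mass, the five compositions, are recomputed at exact precision, as set out in the problem or answer text, from the batch weights per 2219 kg of glass.
Delivered oxide masses:
  SiO2: 97.80·0.6405 + 764.2·0.7847 + 473.9·0.5163 = 907.0 kg
  Al2O3: 496.9·0.9960 + 97.80·0.2707 + 764.2·0.1615 = 644.8 kg
  Li2O: 97.80·0.07360 + 764.2·0.04400 = 40.82 kg
  PbO: 398.6·0.9990 = 398.2 kg
  CaO: 473.9·0.4808 = 227.9 kg
LOI: 496.9·0.004000 + 97.80·0.01520 + 764.2·0.009800 + 398.6·0.001000 + 473.9·0.002900 = 12.74 kg
Resulting glass, batch − LOI: 2231 − 12.74 = 2219 kg (= the summed oxide contributions)
wt % = oxide mass / glass mass × 100

Glass mass = 2219 kg (batch 2231 − LOI 12.74).
Composition: SiO2 40.88%, Al2O3 29.06%, Li2O 1.840%, PbO 17.95%, CaO 10.27%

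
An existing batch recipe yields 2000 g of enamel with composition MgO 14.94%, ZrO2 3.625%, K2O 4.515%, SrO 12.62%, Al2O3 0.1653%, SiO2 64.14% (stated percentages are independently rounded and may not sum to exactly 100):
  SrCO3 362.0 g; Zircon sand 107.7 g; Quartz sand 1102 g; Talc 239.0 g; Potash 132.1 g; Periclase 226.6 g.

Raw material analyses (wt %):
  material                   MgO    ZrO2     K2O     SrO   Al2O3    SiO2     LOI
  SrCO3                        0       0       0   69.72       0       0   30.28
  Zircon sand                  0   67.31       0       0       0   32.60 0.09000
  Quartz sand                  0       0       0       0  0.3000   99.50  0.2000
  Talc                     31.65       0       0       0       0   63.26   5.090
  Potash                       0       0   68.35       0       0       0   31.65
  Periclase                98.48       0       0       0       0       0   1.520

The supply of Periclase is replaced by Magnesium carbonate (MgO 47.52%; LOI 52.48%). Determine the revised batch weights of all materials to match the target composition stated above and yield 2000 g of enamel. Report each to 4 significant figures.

All internal work maintains full precision from first step to last — working values are displayed rounded to four significant digits within the worked lines. Every reported figure includes exactly one rounding; the derived quantities (the totals, ignition loss, net glass mass, the six compositions, yield) are carried at exact precision starting from the weights per 2000 g of glass exactly as printed in the problem or answer text.
Oxide-by-oxide targets in 2000 g enamel:
  MgO: 14.94% × 2000 = 298.8 g
  ZrO2: 3.625% × 2000 = 72.50 g
  K2O: 4.515% × 2000 = 90.30 g
  SrO: 12.62% × 2000 = 252.4 g
  Al2O3: 0.1653% × 2000 = 3.306 g
  SiO2: 64.14% × 2000 = 1283 g
Checking each oxide sum with the batch weights as given, versus the basis set out (oxide sums agree with the targets up to rounding of the answer):
  MgO: 239.0·0.3165 + 469.6·0.4752 = 298.8 g (target 298.8 g)
  ZrO2: 107.7·0.6731 = 72.49 g (target 72.50 g)
  K2O: 132.1·0.6835 = 90.29 g (target 90.30 g)
  SrO: 362.0·0.6972 = 252.4 g (target 252.4 g)
  Al2O3: 1102·0.003000 = 3.306 g (target 3.306 g)
  SiO2: 107.7·0.3260 + 1102·0.9950 + 239.0·0.6326 = 1283 g (target 1283 g)
Glass-mass closure: whole batch net of LOI = 2000 g (per-oxide target masses sum to 2000 g; basis as stated: 2000 g — deltas are rounding alone).
Total batch = Σ batch = 2412 g; loss to ignition Σ batch·LOI = 412.3 g; glass ÷ batch gives a yield of 82.91%.

Revised batch per 2000 g enamel:
  SrCO3: 362.0 g
  Zircon sand: 107.7 g
  Quartz sand: 1102 g
  Talc: 239.0 g
  Potash: 132.1 g
  Magnesium carbonate: 469.6 g
Total batch = 2412 g; LOI loss = 412.3 g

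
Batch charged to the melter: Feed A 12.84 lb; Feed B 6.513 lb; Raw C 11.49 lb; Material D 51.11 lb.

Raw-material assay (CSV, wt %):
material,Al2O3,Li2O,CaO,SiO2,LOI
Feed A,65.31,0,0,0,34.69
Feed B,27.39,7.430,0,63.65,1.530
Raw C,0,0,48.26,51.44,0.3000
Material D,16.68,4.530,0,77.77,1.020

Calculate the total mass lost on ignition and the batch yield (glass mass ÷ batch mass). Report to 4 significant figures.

Values along the way are displayed, rounded to four significant figures, at each printed step; every computation holds exact precision throughout; a single rounding finalizes every reported value. The derived quantities, including glass mass, the totals, yield, the four compositions, LOI, are re-derived starting from the weights at 76.84 lb of glass at exact precision as they appear in the problem or the answer.
LOI of each material in turn:
  Feed A: 12.84 × 0.3469 = 4.454 lb
  Feed B: 6.513 × 0.01530 = 0.09965 lb
  Raw C: 11.49 × 0.003000 = 0.03447 lb
  Material D: 51.11 × 0.01020 = 0.5213 lb
Total LOI = 5.110 lb
Glass = batch − LOI = 81.95 − 5.110 = 76.84 lb

LOI loss = 5.110 lb; glass = 76.84 lb; yield = 93.77%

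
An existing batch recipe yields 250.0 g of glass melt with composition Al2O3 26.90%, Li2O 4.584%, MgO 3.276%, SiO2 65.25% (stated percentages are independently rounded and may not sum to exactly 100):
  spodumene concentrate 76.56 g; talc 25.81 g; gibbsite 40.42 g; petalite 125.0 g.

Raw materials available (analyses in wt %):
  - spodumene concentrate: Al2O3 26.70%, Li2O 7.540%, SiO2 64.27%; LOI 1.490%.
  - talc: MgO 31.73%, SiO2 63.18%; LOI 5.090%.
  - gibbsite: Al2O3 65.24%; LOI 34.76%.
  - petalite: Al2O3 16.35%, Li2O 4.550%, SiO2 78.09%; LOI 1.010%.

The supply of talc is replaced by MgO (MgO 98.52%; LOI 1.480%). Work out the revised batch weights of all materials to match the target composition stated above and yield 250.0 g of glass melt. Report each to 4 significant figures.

All internal work carries full float precision all the way through. In-progress results are printed rounded off to 4 significant figures as written; every reported figure carries a single rounding. The derived quantities (the totals, the four compositions, LOI, net glass mass, the yield) are recomputed using the weight values at 250.0 g of glass in full precision, exactly as shown in the question or the answer.
The oxide mass targets at 250.0 g glass melt:
  Al2O3: 26.90% × 250.0 = 67.25 g
  Li2O: 4.584% × 250.0 = 11.46 g
  MgO: 3.276% × 250.0 = 8.190 g
  SiO2: 65.25% × 250.0 = 163.1 g
Balance tally, oxide-wise, from the weights as reported, versus the basis set out (summed amounts equal target values exact up to rounding of places):
  Al2O3: 51.52·0.2670 + 40.27·0.6524 + 166.5·0.1635 = 67.25 g (target 67.25 g)
  Li2O: 51.52·0.07540 + 166.5·0.04550 = 11.46 g (target 11.46 g)
  MgO: 8.313·0.9852 = 8.190 g (target 8.190 g)
  SiO2: 51.52·0.6427 + 166.5·0.7809 = 163.1 g (target 163.1 g)
Glass-mass bookkeeping: whole batch net of LOI = 250.0 g (targets for the oxides total 250.0 g; versus the stated basis of 250.0 g — any gap is answer rounding).
Total batch = Σ batch = 266.6 g; LOI removed, Σ of batch·LOI: 16.57 g; glass ÷ batch gives a yield of 93.78%.

Revised batch per 250.0 g glass melt:
  spodumene concentrate: 51.52 g
  MgO: 8.313 g
  gibbsite: 40.27 g
  petalite: 166.5 g
Total batch = 266.6 g; LOI loss = 16.57 g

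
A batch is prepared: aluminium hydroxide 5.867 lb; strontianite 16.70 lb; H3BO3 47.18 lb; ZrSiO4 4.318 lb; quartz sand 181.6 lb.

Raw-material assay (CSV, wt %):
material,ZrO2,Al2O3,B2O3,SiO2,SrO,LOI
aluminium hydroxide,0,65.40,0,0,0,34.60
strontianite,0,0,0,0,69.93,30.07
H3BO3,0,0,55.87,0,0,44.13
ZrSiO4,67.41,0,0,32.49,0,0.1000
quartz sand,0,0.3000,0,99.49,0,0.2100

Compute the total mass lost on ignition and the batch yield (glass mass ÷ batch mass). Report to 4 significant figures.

The intermediate values are printed with 4-significant-figure rounding within the worked lines — all internal work runs at full precision from first step to last — each reported figure sees exactly one rounding — the derived quantities are recomputed in full float precision (glass mass, LOI, totals, yield, five oxide percentages) from the weighed amounts on 227.4 lb of glass, precisely as stated by question or answer.
Each material's LOI contribution:
  aluminium hydroxide: 5.867 × 0.3460 = 2.030 lb
  strontianite: 16.70 × 0.3007 = 5.022 lb
  H3BO3: 47.18 × 0.4413 = 20.82 lb
  ZrSiO4: 4.318 × 0.001000 = 0.004318 lb
  quartz sand: 181.6 × 0.002100 = 0.3814 lb
Total LOI = 28.26 lb
Glass = batch − LOI = 255.7 − 28.26 = 227.4 lb

LOI loss = 28.26 lb; glass = 227.4 lb; yield = 88.95%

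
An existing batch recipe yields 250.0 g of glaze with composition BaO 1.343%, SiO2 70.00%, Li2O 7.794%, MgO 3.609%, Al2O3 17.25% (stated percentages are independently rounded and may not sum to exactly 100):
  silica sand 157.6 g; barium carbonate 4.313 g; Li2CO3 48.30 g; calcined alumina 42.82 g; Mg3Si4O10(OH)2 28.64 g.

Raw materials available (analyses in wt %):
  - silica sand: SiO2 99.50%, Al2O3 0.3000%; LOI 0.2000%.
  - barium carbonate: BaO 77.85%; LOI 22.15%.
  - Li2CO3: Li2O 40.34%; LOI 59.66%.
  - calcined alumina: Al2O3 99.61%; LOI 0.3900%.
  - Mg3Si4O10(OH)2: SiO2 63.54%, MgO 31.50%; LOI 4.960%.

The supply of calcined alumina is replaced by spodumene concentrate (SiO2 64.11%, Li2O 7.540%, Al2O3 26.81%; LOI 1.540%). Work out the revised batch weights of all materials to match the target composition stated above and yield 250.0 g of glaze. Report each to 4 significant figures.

Revised batch per 250.0 g glaze:
  silica sand: 54.34 g
  barium carbonate: 4.313 g
  Li2CO3: 18.35 g
  spodumene concentrate: 160.2 g
  Mg3Si4O10(OH)2: 28.64 g
Total batch = 265.8 g; LOI loss = 15.90 g

Each numeric step keeps exact precision at all times. Working values appear with 4-significant-digit rounding at each printed step. A single rounding finalizes every reported figure — derived quantities (the totals, the five compositions, net glass mass, ignition loss, the yield) are recomputed from the batch weights at 250.0 g of glass at exact precision, exactly as shown in question or answer.
Per-oxide target masses for 250.0 g glaze:
  BaO: 1.343% × 250.0 = 3.358 g
  SiO2: 70.00% × 250.0 = 175.0 g
  Li2O: 7.794% × 250.0 = 19.48 g
  MgO: 3.609% × 250.0 = 9.022 g
  Al2O3: 17.25% × 250.0 = 43.12 g
Verifying the oxide balance using the reported weights, under the basis named above (delivered sums recover each target inside rounding margins):
  BaO: 4.313·0.7785 = 3.358 g (target 3.358 g)
  SiO2: 54.34·0.9950 + 160.2·0.6411 + 28.64·0.6354 = 175.0 g (target 175.0 g)
  Li2O: 18.35·0.4034 + 160.2·0.07540 = 19.48 g (target 19.48 g)
  MgO: 28.64·0.3150 = 9.022 g (target 9.022 g)
  Al2O3: 54.34·0.003000 + 160.2·0.2681 = 43.11 g (target 43.12 g)
Glass-mass closure: batch total minus LOI = 249.9 g (targets for the oxides total 250.0 g; versus the stated basis of 250.0 g — gaps are rounding artifacts).
Whole-batch sum: Σ batch = 265.8 g; ignition loss, Σ(batch × LOI) = 15.90 g; the yield ratio, glass ÷ batch: 94.02%.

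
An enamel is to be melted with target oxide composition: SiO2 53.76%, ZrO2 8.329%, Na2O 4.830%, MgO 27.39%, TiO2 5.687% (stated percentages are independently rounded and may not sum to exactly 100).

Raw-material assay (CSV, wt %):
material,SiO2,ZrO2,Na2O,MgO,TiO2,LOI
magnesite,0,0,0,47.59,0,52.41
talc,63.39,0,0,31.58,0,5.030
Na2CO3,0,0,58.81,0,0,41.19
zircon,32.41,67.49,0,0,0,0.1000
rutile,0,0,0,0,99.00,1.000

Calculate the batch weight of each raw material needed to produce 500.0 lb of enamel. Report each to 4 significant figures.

Batch per 500.0 lb enamel:
  magnesite: 27.32 lb
  talc: 392.5 lb
  Na2CO3: 41.06 lb
  zircon: 61.71 lb
  rutile: 28.72 lb
Total batch = 551.3 lb; LOI loss = 51.32 lb; yield = 90.69%

Each numeric step holds full float precision all the way through. The intermediate values are rounded off to 4 significant digits when quoted. Each reported figure is rounded only once; derived quantities (the totals, yield, ignition loss, glass mass, the five compositions) are rebuilt starting from the weights per 500.0 lb of glass at full float precision, as set out in the problem or answer text.
Target oxide masses per 500.0 lb enamel:
  SiO2: 53.76% × 500.0 = 268.8 lb
  ZrO2: 8.329% × 500.0 = 41.64 lb
  Na2O: 4.830% × 500.0 = 24.15 lb
  MgO: 27.39% × 500.0 = 137.0 lb
  TiO2: 5.687% × 500.0 = 28.44 lb
Oxide-by-oxide audit using the reported weights, versus the basis set out (every target is met by its sum modulo rounding of the values):
  SiO2: 392.5·0.6339 + 61.71·0.3241 = 268.8 lb (target 268.8 lb)
  ZrO2: 61.71·0.6749 = 41.65 lb (target 41.64 lb)
  Na2O: 41.06·0.5881 = 24.15 lb (target 24.15 lb)
  MgO: 27.32·0.4759 + 392.5·0.3158 = 137.0 lb (target 137.0 lb)
  TiO2: 28.72·0.9900 = 28.43 lb (target 28.44 lb)
The glass-mass cross-check: Σ batch − LOI loss = 500.0 lb (per-oxide target masses sum to 500.0 lb; basis as stated: 500.0 lb — rounding explains the deltas).
Summing the batch: Σ batch = 551.3 lb; loss to ignition Σ batch·LOI = 51.32 lb; yield: glass divided by total = 90.69%.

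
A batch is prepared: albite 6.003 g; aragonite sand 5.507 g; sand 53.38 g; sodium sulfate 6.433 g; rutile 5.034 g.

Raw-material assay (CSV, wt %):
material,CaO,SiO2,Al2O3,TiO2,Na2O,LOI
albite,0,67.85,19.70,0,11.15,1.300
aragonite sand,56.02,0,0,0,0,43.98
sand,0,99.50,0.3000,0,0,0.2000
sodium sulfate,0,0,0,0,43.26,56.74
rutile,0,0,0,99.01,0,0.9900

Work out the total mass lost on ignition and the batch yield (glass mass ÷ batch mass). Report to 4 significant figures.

LOI loss = 6.307 g; glass = 70.05 g; yield = 91.74%

Rounding to four significant digits applies to each intermediate as displayed; all arithmetic holds full precision at all times; exactly one rounding goes into each reported number — derived quantities are re-derived using the weight values for 70.05 g of glass at exact precision (the totals, five oxide percentages, LOI, net glass mass, the yield), exactly as printed in problem or answer.
LOI of each material in turn:
  albite: 6.003 × 0.01300 = 0.07804 g
  aragonite sand: 5.507 × 0.4398 = 2.422 g
  sand: 53.38 × 0.002000 = 0.1068 g
  sodium sulfate: 6.433 × 0.5674 = 3.650 g
  rutile: 5.034 × 0.009900 = 0.04984 g
Total LOI = 6.307 g
Glass = batch − LOI = 76.36 − 6.307 = 70.05 g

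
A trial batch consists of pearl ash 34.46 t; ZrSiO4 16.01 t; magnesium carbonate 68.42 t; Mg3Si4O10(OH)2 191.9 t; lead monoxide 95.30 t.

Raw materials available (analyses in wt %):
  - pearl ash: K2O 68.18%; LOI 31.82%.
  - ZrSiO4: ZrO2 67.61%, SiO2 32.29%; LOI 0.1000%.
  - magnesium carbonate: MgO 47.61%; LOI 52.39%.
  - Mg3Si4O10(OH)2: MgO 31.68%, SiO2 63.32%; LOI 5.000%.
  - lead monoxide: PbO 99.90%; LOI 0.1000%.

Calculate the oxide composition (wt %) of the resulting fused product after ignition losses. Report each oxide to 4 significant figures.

Glass mass = 349.6 t (batch 406.1 − LOI 56.52).
Composition: PbO 27.23%, MgO 26.71%, K2O 6.721%, ZrO2 3.096%, SiO2 36.24%

The whole derivation carries full float precision through the solve; intermediates appear, with 4-significant-digit rounding, on the page — exactly one rounding is applied to each reported figure — all derived quantities, including glass mass, the yield, five oxide percentages, LOI, totals, are re-derived starting from the weights at 349.6 t of glass in full float precision as given in the problem or answer text.
Per-oxide mass from batch:
  PbO: 95.30·0.9990 = 95.20 t
  MgO: 68.42·0.4761 + 191.9·0.3168 = 93.37 t
  K2O: 34.46·0.6818 = 23.49 t
  ZrO2: 16.01·0.6761 = 10.82 t
  SiO2: 16.01·0.3229 + 191.9·0.6332 = 126.7 t
LOI: 34.46·0.3182 + 16.01·0.001000 + 68.42·0.5239 + 191.9·0.05000 + 95.30·0.001000 = 56.52 t
Resulting glass, batch − LOI: 406.1 − 56.52 = 349.6 t (consistent with Σ oxide mass)
wt % = oxide mass / glass mass × 100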